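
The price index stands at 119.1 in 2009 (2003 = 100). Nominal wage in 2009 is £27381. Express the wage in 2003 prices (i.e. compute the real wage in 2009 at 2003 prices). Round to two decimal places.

22989.92

Real = Nominal ÷ (Index/100) = 27381 ÷ (119.1/100)
     = 27381 ÷ 1.191 = 22989.9244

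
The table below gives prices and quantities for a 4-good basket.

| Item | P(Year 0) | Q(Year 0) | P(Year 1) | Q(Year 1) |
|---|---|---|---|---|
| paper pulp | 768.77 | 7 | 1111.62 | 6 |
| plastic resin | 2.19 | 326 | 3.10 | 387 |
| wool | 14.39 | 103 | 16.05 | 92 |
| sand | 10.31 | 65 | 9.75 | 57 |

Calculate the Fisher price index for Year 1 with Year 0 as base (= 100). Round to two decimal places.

134.32

Laspeyres component (base-period weights):
ΣP(Year 1)Q(Year 0) = 1111.62×7 + 3.10×326 + 16.05×103 + 9.75×65 = 7781.34 + 1010.6 + 1653.15 + 633.75 = 11078.84
ΣP(Year 0)Q(Year 0) = 768.77×7 + 2.19×326 + 14.39×103 + 10.31×65 = 5381.39 + 713.94 + 1482.17 + 670.15 = 8247.65
L = 11078.84 / 8247.65 × 100 = 134.3272
Paasche component (current-period weights):
ΣP(Year 1)Q(Year 1) = 1111.62×6 + 3.10×387 + 16.05×92 + 9.75×57 = 6669.72 + 1199.7 + 1476.6 + 555.75 = 9901.77
ΣP(Year 0)Q(Year 1) = 768.77×6 + 2.19×387 + 14.39×92 + 10.31×57 = 4612.62 + 847.53 + 1323.88 + 587.67 = 7371.7
P = 9901.77 / 7371.7 × 100 = 134.3214
Fisher = √(L × P) = √(134.3272 × 134.3214) = 134.3243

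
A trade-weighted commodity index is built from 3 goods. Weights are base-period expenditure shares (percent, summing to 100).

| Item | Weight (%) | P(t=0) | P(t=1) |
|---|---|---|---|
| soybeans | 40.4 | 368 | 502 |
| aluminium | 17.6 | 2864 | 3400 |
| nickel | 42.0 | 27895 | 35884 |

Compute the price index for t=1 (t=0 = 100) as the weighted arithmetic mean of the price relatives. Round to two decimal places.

130.03

soybeans: 40.4 × (502/368) = 40.4 × 1.364130 = 55.1109
aluminium: 17.6 × (3400/2864) = 17.6 × 1.187151 = 20.8939
nickel: 42.0 × (35884/27895) = 42.0 × 1.286395 = 54.0286
Index = Σ wᵢ·(p₁ᵢ/p₀ᵢ) = 55.1109 + 20.8939 + 54.0286 = 130.0333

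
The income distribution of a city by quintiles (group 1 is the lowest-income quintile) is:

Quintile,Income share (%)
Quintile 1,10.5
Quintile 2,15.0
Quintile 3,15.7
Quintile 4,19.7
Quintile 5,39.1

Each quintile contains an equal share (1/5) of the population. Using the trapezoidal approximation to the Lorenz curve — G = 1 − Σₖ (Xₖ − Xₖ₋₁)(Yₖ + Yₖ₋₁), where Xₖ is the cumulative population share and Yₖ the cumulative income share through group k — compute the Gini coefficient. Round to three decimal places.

Cumulative income shares Yₖ: 0.1050, 0.2550, 0.4120, 0.6090, 1.0000
Σ (Xₖ−Xₖ₋₁)(Yₖ+Yₖ₋₁) = (1/5)(0.1050+0.0000) + (1/5)(0.2550+0.1050) + (1/5)(0.4120+0.2550) + (1/5)(0.6090+0.4120) + (1/5)(1.0000+0.6090)
  = 0.0210 + 0.0720 + 0.1334 + 0.2042 + 0.3218 = 0.7524
G = 1 − 0.7524 = 0.2476

0.248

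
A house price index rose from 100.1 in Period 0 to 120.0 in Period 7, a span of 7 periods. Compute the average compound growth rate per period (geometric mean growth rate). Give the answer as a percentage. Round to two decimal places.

Growth factor = (120.0/100.1)^(1/7) = (1.198801)^(1/7) = 1.026242
Growth rate = 1.026242 − 1 = 0.026242 = 2.6242%

2.62%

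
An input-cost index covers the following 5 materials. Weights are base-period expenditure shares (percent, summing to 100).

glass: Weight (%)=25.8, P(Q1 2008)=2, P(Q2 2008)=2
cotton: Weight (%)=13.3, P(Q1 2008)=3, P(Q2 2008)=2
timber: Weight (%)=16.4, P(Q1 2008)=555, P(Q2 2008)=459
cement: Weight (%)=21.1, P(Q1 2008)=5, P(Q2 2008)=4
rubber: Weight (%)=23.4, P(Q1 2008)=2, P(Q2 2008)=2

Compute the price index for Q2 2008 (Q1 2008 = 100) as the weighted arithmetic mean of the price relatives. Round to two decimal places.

88.51

glass: 25.8 × (2/2) = 25.8 × 1.000000 = 25.8000
cotton: 13.3 × (2/3) = 13.3 × 0.666667 = 8.8667
timber: 16.4 × (459/555) = 16.4 × 0.827027 = 13.5632
cement: 21.1 × (4/5) = 21.1 × 0.800000 = 16.8800
rubber: 23.4 × (2/2) = 23.4 × 1.000000 = 23.4000
Index = Σ wᵢ·(p₁ᵢ/p₀ᵢ) = 25.8000 + 8.8667 + 13.5632 + 16.8800 + 23.4000 = 88.5099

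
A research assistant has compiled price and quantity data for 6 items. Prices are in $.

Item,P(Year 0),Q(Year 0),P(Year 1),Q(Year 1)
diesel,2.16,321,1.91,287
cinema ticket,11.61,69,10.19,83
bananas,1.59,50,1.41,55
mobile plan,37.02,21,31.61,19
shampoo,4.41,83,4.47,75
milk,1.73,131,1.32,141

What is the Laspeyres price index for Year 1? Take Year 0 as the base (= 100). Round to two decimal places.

Laspeyres price index uses base-period quantities as weights.
ΣP(Year 1)·Q(Year 0) = 1.91×321 + 10.19×69 + 1.41×50 + 31.61×21 + 4.47×83 + 1.32×131 = 613.11 + 703.11 + 70.5 + 663.81 + 371.01 + 172.92 = 2594.46
ΣP(Year 0)·Q(Year 0) = 2.16×321 + 11.61×69 + 1.59×50 + 37.02×21 + 4.41×83 + 1.73×131 = 693.36 + 801.09 + 79.5 + 777.42 + 366.03 + 226.63 = 2944.03
Index = 2594.46 / 2944.03 × 100 = 88.1261

88.13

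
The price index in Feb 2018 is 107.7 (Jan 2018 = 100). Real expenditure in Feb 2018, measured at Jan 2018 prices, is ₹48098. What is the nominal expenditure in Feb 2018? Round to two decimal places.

51801.55

Nominal = Real × (Index/100) = 48098 × (107.7/100)
        = 48098 × 1.077 = 51801.5460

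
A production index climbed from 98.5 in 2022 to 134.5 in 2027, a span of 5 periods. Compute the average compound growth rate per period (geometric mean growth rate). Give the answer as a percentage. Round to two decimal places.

6.43%

Growth factor = (134.5/98.5)^(1/5) = (1.365482)^(1/5) = 1.064283
Growth rate = 1.064283 − 1 = 0.064283 = 6.4283%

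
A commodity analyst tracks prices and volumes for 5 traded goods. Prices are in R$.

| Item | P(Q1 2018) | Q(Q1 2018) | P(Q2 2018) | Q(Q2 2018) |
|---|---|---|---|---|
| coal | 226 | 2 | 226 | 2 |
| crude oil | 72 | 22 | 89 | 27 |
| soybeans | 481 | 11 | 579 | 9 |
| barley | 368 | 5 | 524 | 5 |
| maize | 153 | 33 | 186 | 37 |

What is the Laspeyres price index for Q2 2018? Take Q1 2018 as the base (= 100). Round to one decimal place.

Laspeyres price index uses base-period quantities as weights.
ΣP(Q2 2018)·Q(Q1 2018) = 226×2 + 89×22 + 579×11 + 524×5 + 186×33 = 452 + 1958 + 6369 + 2620 + 6138 = 17537
ΣP(Q1 2018)·Q(Q1 2018) = 226×2 + 72×22 + 481×11 + 368×5 + 153×33 = 452 + 1584 + 5291 + 1840 + 5049 = 14216
Index = 17537 / 14216 × 100 = 123.3610

123.4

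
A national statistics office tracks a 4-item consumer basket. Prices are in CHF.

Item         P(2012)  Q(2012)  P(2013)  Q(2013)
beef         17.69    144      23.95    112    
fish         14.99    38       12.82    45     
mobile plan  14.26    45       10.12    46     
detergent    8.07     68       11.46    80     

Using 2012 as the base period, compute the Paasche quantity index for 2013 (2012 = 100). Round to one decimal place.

89.8

Paasche quantity index uses current-period prices as weights.
ΣP(2013)·Q(2013) = 23.95×112 + 12.82×45 + 10.12×46 + 11.46×80 = 2682.4 + 576.9 + 465.52 + 916.8 = 4641.62
ΣP(2013)·Q(2012) = 23.95×144 + 12.82×38 + 10.12×45 + 11.46×68 = 3448.8 + 487.16 + 455.4 + 779.28 = 5170.64
Index = 4641.62 / 5170.64 × 100 = 89.7688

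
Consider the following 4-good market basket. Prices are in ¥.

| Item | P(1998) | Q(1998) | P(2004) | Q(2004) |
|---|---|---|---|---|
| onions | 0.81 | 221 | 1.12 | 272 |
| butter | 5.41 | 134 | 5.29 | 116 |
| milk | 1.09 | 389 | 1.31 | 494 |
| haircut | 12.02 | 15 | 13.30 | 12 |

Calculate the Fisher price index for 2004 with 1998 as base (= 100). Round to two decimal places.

111.56

Laspeyres component (base-period weights):
ΣP(2004)Q(1998) = 1.12×221 + 5.29×134 + 1.31×389 + 13.30×15 = 247.52 + 708.86 + 509.59 + 199.5 = 1665.47
ΣP(1998)Q(1998) = 0.81×221 + 5.41×134 + 1.09×389 + 12.02×15 = 179.01 + 724.94 + 424.01 + 180.3 = 1508.26
L = 1665.47 / 1508.26 × 100 = 110.4233
Paasche component (current-period weights):
ΣP(2004)Q(2004) = 1.12×272 + 5.29×116 + 1.31×494 + 13.30×12 = 304.64 + 613.64 + 647.14 + 159.6 = 1725.02
ΣP(1998)Q(2004) = 0.81×272 + 5.41×116 + 1.09×494 + 12.02×12 = 220.32 + 627.56 + 538.46 + 144.24 = 1530.58
P = 1725.02 / 1530.58 × 100 = 112.7037
Fisher = √(L × P) = √(110.4233 × 112.7037) = 111.5576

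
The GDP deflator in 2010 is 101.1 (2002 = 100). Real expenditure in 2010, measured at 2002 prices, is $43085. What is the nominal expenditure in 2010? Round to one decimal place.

Nominal = Real × (Index/100) = 43085 × (101.1/100)
        = 43085 × 1.011 = 43558.9350

43558.9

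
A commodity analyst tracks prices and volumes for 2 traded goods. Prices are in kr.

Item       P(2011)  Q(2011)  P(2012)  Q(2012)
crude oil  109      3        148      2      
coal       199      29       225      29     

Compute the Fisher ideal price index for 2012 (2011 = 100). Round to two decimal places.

114.09

Laspeyres component (base-period weights):
ΣP(2012)Q(2011) = 148×3 + 225×29 = 444 + 6525 = 6969
ΣP(2011)Q(2011) = 109×3 + 199×29 = 327 + 5771 = 6098
L = 6969 / 6098 × 100 = 114.2834
Paasche component (current-period weights):
ΣP(2012)Q(2012) = 148×2 + 225×29 = 296 + 6525 = 6821
ΣP(2011)Q(2012) = 109×2 + 199×29 = 218 + 5771 = 5989
P = 6821 / 5989 × 100 = 113.8921
Fisher = √(L × P) = √(114.2834 × 113.8921) = 114.0876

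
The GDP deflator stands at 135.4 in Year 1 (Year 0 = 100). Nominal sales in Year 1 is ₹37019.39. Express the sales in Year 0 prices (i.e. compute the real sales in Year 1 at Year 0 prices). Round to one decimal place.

Real = Nominal ÷ (Index/100) = 37019.39 ÷ (135.4/100)
     = 37019.39 ÷ 1.354 = 27340.7607

27340.8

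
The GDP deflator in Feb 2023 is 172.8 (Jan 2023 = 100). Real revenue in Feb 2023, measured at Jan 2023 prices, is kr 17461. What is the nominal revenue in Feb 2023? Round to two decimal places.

30172.61

Nominal = Real × (Index/100) = 17461 × (172.8/100)
        = 17461 × 1.728 = 30172.6080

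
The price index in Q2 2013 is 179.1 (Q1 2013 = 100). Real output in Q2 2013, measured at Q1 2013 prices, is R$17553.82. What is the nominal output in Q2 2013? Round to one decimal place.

Nominal = Real × (Index/100) = 17553.82 × (179.1/100)
        = 17553.82 × 1.791 = 31438.8916

31438.9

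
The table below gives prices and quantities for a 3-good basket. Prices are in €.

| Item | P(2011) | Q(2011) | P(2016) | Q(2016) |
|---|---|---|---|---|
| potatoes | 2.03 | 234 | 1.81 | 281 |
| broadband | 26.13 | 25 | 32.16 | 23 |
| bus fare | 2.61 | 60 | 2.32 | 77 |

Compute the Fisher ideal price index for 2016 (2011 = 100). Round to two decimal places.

105.17

Laspeyres component (base-period weights):
ΣP(2016)Q(2011) = 1.81×234 + 32.16×25 + 2.32×60 = 423.54 + 804 + 139.2 = 1366.74
ΣP(2011)Q(2011) = 2.03×234 + 26.13×25 + 2.61×60 = 475.02 + 653.25 + 156.6 = 1284.87
L = 1366.74 / 1284.87 × 100 = 106.3719
Paasche component (current-period weights):
ΣP(2016)Q(2016) = 1.81×281 + 32.16×23 + 2.32×77 = 508.61 + 739.68 + 178.64 = 1426.93
ΣP(2011)Q(2016) = 2.03×281 + 26.13×23 + 2.61×77 = 570.43 + 600.99 + 200.97 = 1372.39
P = 1426.93 / 1372.39 × 100 = 103.9741
Fisher = √(L × P) = √(106.3719 × 103.9741) = 105.1661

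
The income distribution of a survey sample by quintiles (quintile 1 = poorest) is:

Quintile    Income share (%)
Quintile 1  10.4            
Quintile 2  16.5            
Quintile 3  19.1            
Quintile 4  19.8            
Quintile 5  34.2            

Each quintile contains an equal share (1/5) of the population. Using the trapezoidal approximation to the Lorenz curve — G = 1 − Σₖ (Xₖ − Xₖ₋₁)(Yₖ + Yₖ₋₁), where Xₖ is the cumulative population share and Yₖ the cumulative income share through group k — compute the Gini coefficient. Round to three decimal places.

Cumulative income shares Yₖ: 0.1040, 0.2690, 0.4600, 0.6580, 1.0000
Σ (Xₖ−Xₖ₋₁)(Yₖ+Yₖ₋₁) = (1/5)(0.1040+0.0000) + (1/5)(0.2690+0.1040) + (1/5)(0.4600+0.2690) + (1/5)(0.6580+0.4600) + (1/5)(1.0000+0.6580)
  = 0.0208 + 0.0746 + 0.1458 + 0.2236 + 0.3316 = 0.7964
G = 1 − 0.7964 = 0.2036

0.204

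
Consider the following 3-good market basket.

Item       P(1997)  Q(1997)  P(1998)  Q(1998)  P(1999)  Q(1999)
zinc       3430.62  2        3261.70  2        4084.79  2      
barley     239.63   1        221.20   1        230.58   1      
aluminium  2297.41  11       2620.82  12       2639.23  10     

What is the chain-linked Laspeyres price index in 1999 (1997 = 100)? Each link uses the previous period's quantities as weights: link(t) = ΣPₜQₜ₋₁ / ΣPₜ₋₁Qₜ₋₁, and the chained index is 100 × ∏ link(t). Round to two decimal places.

Link 1997→1998:
ΣP(1998)Q(1997) = 3261.70×2 + 221.20×1 + 2620.82×11 = 6523.4 + 221.2 + 28829.02 = 35573.62
ΣP(1997)Q(1997) = 3430.62×2 + 239.63×1 + 2297.41×11 = 6861.24 + 239.63 + 25271.51 = 32372.38
link = 35573.62/32372.38 = 1.098888
Link 1998→1999:
ΣP(1999)Q(1998) = 4084.79×2 + 230.58×1 + 2639.23×12 = 8169.58 + 230.58 + 31670.76 = 40070.92
ΣP(1998)Q(1998) = 3261.70×2 + 221.20×1 + 2620.82×12 = 6523.4 + 221.2 + 31449.84 = 38194.44
link = 40070.92/38194.44 = 1.049130
Chained index = 100 × 1.098888 × 1.049130 = 115.2876

115.29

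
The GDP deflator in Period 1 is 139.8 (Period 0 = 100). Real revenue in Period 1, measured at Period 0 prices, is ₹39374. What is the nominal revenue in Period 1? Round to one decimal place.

55044.9

Nominal = Real × (Index/100) = 39374 × (139.8/100)
        = 39374 × 1.398 = 55044.8520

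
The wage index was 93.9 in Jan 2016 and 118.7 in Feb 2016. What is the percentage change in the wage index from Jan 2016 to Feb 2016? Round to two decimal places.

26.41%

Change = (118.7 − 93.9) / 93.9 × 100
       = 24.8 / 93.9 × 100 = 26.4111%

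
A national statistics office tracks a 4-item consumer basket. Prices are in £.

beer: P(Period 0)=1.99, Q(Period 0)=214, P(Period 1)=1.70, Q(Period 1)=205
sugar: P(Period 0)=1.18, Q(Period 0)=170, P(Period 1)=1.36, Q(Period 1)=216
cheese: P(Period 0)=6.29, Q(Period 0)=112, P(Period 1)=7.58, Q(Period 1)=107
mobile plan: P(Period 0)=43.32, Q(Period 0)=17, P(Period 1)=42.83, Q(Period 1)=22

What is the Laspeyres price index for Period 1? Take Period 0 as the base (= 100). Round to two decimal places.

105.06

Laspeyres price index uses base-period quantities as weights.
ΣP(Period 1)·Q(Period 0) = 1.70×214 + 1.36×170 + 7.58×112 + 42.83×17 = 363.8 + 231.2 + 848.96 + 728.11 = 2172.07
ΣP(Period 0)·Q(Period 0) = 1.99×214 + 1.18×170 + 6.29×112 + 43.32×17 = 425.86 + 200.6 + 704.48 + 736.44 = 2067.38
Index = 2172.07 / 2067.38 × 100 = 105.0639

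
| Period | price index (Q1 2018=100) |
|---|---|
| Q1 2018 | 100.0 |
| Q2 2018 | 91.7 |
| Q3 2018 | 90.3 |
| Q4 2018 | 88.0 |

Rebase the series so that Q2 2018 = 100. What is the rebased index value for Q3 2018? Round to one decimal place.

Rebased(Q3 2018) = 90.3 / 91.7 × 100 = 98.4733

98.5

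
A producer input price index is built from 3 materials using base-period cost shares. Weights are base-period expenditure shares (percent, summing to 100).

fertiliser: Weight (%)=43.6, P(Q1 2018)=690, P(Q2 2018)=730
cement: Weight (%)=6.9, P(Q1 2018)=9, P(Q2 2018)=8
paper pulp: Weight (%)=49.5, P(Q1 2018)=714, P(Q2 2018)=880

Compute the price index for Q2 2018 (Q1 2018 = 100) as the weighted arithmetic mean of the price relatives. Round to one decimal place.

113.3

fertiliser: 43.6 × (730/690) = 43.6 × 1.057971 = 46.1275
cement: 6.9 × (8/9) = 6.9 × 0.888889 = 6.1333
paper pulp: 49.5 × (880/714) = 49.5 × 1.232493 = 61.0084
Index = Σ wᵢ·(p₁ᵢ/p₀ᵢ) = 46.1275 + 6.1333 + 61.0084 = 113.2693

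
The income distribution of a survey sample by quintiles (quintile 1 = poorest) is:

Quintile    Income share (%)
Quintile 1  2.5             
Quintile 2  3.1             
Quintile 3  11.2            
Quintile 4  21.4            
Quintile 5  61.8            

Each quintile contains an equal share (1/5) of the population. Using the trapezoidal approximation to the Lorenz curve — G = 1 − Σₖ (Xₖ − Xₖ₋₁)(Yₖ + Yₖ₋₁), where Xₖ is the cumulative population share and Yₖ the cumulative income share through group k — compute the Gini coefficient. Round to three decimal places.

0.548

Cumulative income shares Yₖ: 0.0250, 0.0560, 0.1680, 0.3820, 1.0000
Σ (Xₖ−Xₖ₋₁)(Yₖ+Yₖ₋₁) = (1/5)(0.0250+0.0000) + (1/5)(0.0560+0.0250) + (1/5)(0.1680+0.0560) + (1/5)(0.3820+0.1680) + (1/5)(1.0000+0.3820)
  = 0.0050 + 0.0162 + 0.0448 + 0.1100 + 0.2764 = 0.4524
G = 1 − 0.4524 = 0.5476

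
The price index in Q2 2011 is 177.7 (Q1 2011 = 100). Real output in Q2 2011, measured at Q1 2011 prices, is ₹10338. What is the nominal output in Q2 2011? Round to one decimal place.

Nominal = Real × (Index/100) = 10338 × (177.7/100)
        = 10338 × 1.777 = 18370.6260

18370.6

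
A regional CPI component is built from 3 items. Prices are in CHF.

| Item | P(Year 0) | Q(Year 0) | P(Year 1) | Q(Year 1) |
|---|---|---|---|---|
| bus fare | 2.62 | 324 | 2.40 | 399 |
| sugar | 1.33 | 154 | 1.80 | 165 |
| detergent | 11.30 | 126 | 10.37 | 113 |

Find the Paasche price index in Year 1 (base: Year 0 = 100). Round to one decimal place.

Paasche price index uses current-period quantities as weights.
ΣP(Year 1)·Q(Year 1) = 2.40×399 + 1.80×165 + 10.37×113 = 957.6 + 297 + 1171.81 = 2426.41
ΣP(Year 0)·Q(Year 1) = 2.62×399 + 1.33×165 + 11.30×113 = 1045.38 + 219.45 + 1276.9 = 2541.73
Index = 2426.41 / 2541.73 × 100 = 95.4629

95.5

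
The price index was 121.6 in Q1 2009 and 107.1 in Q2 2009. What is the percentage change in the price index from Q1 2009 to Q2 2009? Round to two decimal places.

Change = (107.1 − 121.6) / 121.6 × 100
       = -14.5 / 121.6 × 100 = -11.9243%

-11.92%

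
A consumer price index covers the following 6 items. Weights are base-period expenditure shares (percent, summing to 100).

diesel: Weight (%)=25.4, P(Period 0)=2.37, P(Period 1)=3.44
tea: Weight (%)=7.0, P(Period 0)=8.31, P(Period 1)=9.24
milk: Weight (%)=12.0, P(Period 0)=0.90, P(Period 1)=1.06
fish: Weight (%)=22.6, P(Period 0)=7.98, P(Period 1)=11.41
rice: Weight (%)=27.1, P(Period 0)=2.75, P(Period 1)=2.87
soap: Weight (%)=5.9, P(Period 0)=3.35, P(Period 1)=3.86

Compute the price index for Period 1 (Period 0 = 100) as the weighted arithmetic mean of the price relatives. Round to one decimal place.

diesel: 25.4 × (3.44/2.37) = 25.4 × 1.451477 = 36.8675
tea: 7.0 × (9.24/8.31) = 7.0 × 1.111913 = 7.7834
milk: 12.0 × (1.06/0.90) = 12.0 × 1.177778 = 14.1333
fish: 22.6 × (11.41/7.98) = 22.6 × 1.429825 = 32.3140
rice: 27.1 × (2.87/2.75) = 27.1 × 1.043636 = 28.2825
soap: 5.9 × (3.86/3.35) = 5.9 × 1.152239 = 6.7982
Index = Σ wᵢ·(p₁ᵢ/p₀ᵢ) = 36.8675 + 7.7834 + 14.1333 + 32.3140 + 28.2825 + 6.7982 = 126.1790

126.2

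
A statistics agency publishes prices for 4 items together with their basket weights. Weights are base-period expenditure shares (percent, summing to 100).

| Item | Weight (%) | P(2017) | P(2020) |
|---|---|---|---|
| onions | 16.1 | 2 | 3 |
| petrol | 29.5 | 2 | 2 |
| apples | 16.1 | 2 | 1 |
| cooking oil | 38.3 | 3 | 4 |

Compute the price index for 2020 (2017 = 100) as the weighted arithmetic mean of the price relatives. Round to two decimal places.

112.77

onions: 16.1 × (3/2) = 16.1 × 1.500000 = 24.1500
petrol: 29.5 × (2/2) = 29.5 × 1.000000 = 29.5000
apples: 16.1 × (1/2) = 16.1 × 0.500000 = 8.0500
cooking oil: 38.3 × (4/3) = 38.3 × 1.333333 = 51.0667
Index = Σ wᵢ·(p₁ᵢ/p₀ᵢ) = 24.1500 + 29.5000 + 8.0500 + 51.0667 = 112.7667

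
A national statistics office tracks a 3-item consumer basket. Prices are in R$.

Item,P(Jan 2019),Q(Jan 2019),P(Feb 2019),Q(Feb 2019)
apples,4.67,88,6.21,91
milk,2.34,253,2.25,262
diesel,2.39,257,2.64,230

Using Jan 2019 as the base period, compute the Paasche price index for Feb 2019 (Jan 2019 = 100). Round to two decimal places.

110.96

Paasche price index uses current-period quantities as weights.
ΣP(Feb 2019)·Q(Feb 2019) = 6.21×91 + 2.25×262 + 2.64×230 = 565.11 + 589.5 + 607.2 = 1761.81
ΣP(Jan 2019)·Q(Feb 2019) = 4.67×91 + 2.34×262 + 2.39×230 = 424.97 + 613.08 + 549.7 = 1587.75
Index = 1761.81 / 1587.75 × 100 = 110.9627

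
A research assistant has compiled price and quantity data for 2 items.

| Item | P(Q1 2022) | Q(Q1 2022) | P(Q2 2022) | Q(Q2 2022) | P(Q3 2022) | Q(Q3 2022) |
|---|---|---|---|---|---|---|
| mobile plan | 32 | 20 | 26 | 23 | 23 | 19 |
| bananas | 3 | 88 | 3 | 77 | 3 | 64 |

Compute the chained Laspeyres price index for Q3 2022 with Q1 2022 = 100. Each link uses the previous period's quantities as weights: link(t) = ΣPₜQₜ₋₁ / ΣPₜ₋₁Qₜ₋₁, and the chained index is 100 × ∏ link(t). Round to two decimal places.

79.51

Link Q1 2022→Q2 2022:
ΣP(Q2 2022)Q(Q1 2022) = 26×20 + 3×88 = 520 + 264 = 784
ΣP(Q1 2022)Q(Q1 2022) = 32×20 + 3×88 = 640 + 264 = 904
link = 784/904 = 0.867257
Link Q2 2022→Q3 2022:
ΣP(Q3 2022)Q(Q2 2022) = 23×23 + 3×77 = 529 + 231 = 760
ΣP(Q2 2022)Q(Q2 2022) = 26×23 + 3×77 = 598 + 231 = 829
link = 760/829 = 0.916767
Chained index = 100 × 0.867257 × 0.916767 = 79.5072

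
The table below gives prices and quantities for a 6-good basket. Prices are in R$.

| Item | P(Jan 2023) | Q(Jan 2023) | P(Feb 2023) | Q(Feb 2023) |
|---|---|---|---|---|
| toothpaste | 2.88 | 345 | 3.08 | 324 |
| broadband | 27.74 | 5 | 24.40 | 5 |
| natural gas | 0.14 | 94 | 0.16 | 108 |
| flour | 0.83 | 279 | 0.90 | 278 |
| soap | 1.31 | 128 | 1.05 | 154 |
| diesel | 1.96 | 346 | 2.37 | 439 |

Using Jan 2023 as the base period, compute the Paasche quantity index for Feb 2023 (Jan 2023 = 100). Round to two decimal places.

107.67

Paasche quantity index uses current-period prices as weights.
ΣP(Feb 2023)·Q(Feb 2023) = 3.08×324 + 24.40×5 + 0.16×108 + 0.90×278 + 1.05×154 + 2.37×439 = 997.92 + 122 + 17.28 + 250.2 + 161.7 + 1040.43 = 2589.53
ΣP(Feb 2023)·Q(Jan 2023) = 3.08×345 + 24.40×5 + 0.16×94 + 0.90×279 + 1.05×128 + 2.37×346 = 1062.6 + 122 + 15.04 + 251.1 + 134.4 + 820.02 = 2405.16
Index = 2589.53 / 2405.16 × 100 = 107.6656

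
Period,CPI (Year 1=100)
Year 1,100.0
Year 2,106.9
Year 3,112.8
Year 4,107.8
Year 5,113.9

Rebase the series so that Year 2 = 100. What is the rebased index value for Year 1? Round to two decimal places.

Rebased(Year 1) = 100.0 / 106.9 × 100 = 93.5454

93.55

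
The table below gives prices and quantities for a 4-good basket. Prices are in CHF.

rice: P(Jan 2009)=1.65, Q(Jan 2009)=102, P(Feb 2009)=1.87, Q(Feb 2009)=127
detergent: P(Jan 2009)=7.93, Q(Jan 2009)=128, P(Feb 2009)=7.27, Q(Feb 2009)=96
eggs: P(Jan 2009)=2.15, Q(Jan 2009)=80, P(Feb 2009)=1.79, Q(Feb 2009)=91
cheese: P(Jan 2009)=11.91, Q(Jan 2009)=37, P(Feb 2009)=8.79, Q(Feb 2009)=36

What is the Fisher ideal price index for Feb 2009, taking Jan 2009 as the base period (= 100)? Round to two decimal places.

88.60

Laspeyres component (base-period weights):
ΣP(Feb 2009)Q(Jan 2009) = 1.87×102 + 7.27×128 + 1.79×80 + 8.79×37 = 190.74 + 930.56 + 143.2 + 325.23 = 1589.73
ΣP(Jan 2009)Q(Jan 2009) = 1.65×102 + 7.93×128 + 2.15×80 + 11.91×37 = 168.3 + 1015.04 + 172 + 440.67 = 1796.01
L = 1589.73 / 1796.01 × 100 = 88.5145
Paasche component (current-period weights):
ΣP(Feb 2009)Q(Feb 2009) = 1.87×127 + 7.27×96 + 1.79×91 + 8.79×36 = 237.49 + 697.92 + 162.89 + 316.44 = 1414.74
ΣP(Jan 2009)Q(Feb 2009) = 1.65×127 + 7.93×96 + 2.15×91 + 11.91×36 = 209.55 + 761.28 + 195.65 + 428.76 = 1595.24
P = 1414.74 / 1595.24 × 100 = 88.6851
Fisher = √(L × P) = √(88.5145 × 88.6851) = 88.5998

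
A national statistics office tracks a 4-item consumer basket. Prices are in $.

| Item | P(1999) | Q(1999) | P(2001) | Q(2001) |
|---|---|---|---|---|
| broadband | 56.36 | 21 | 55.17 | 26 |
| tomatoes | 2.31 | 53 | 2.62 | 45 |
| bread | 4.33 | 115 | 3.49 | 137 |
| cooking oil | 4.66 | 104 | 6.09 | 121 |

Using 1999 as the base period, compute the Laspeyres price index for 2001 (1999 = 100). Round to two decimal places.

Laspeyres price index uses base-period quantities as weights.
ΣP(2001)·Q(1999) = 55.17×21 + 2.62×53 + 3.49×115 + 6.09×104 = 1158.57 + 138.86 + 401.35 + 633.36 = 2332.14
ΣP(1999)·Q(1999) = 56.36×21 + 2.31×53 + 4.33×115 + 4.66×104 = 1183.56 + 122.43 + 497.95 + 484.64 = 2288.58
Index = 2332.14 / 2288.58 × 100 = 101.9034

101.90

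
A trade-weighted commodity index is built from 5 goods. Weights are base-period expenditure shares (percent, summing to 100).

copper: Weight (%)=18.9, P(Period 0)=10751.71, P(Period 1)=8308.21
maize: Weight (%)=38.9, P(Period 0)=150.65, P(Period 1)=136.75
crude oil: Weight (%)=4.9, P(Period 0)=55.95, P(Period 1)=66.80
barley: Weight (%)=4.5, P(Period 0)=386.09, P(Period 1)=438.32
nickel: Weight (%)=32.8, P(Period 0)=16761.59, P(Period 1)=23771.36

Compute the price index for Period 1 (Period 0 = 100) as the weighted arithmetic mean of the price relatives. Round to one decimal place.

107.4

copper: 18.9 × (8308.21/10751.71) = 18.9 × 0.772734 = 14.6047
maize: 38.9 × (136.75/150.65) = 38.9 × 0.907733 = 35.3108
crude oil: 4.9 × (66.80/55.95) = 4.9 × 1.193923 = 5.8502
barley: 4.5 × (438.32/386.09) = 4.5 × 1.135279 = 5.1088
nickel: 32.8 × (23771.36/16761.59) = 32.8 × 1.418204 = 46.5171
Index = Σ wᵢ·(p₁ᵢ/p₀ᵢ) = 14.6047 + 35.3108 + 5.8502 + 5.1088 + 46.5171 = 107.3916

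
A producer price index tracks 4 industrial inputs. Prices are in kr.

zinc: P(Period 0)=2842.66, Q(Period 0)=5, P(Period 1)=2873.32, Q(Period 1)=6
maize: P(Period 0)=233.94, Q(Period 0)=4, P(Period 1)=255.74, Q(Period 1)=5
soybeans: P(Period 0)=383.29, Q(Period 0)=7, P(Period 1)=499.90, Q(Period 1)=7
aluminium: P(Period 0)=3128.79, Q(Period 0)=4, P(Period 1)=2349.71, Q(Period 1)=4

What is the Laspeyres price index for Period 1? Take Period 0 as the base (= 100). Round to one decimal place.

93.2

Laspeyres price index uses base-period quantities as weights.
ΣP(Period 1)·Q(Period 0) = 2873.32×5 + 255.74×4 + 499.90×7 + 2349.71×4 = 14366.6 + 1022.96 + 3499.3 + 9398.84 = 28287.7
ΣP(Period 0)·Q(Period 0) = 2842.66×5 + 233.94×4 + 383.29×7 + 3128.79×4 = 14213.3 + 935.76 + 2683.03 + 12515.16 = 30347.25
Index = 28287.7 / 30347.25 × 100 = 93.2134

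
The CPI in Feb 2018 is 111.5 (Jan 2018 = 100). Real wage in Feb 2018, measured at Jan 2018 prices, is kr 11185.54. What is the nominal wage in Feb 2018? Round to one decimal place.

Nominal = Real × (Index/100) = 11185.54 × (111.5/100)
        = 11185.54 × 1.115 = 12471.8771

12471.9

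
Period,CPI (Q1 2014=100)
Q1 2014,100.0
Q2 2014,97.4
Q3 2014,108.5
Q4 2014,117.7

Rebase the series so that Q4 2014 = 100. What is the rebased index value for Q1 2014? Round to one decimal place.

85.0

Rebased(Q1 2014) = 100.0 / 117.7 × 100 = 84.9618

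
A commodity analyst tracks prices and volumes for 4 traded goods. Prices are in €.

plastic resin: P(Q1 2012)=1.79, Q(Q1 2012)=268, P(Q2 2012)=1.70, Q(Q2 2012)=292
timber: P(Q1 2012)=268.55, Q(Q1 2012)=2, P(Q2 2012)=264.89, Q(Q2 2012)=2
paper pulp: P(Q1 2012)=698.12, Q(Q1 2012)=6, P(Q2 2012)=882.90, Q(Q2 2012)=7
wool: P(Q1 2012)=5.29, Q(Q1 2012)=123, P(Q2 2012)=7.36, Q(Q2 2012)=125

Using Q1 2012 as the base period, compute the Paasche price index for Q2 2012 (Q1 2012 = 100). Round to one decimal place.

Paasche price index uses current-period quantities as weights.
ΣP(Q2 2012)·Q(Q2 2012) = 1.70×292 + 264.89×2 + 882.90×7 + 7.36×125 = 496.4 + 529.78 + 6180.3 + 920 = 8126.48
ΣP(Q1 2012)·Q(Q2 2012) = 1.79×292 + 268.55×2 + 698.12×7 + 5.29×125 = 522.68 + 537.1 + 4886.84 + 661.25 = 6607.87
Index = 8126.48 / 6607.87 × 100 = 122.9818

123.0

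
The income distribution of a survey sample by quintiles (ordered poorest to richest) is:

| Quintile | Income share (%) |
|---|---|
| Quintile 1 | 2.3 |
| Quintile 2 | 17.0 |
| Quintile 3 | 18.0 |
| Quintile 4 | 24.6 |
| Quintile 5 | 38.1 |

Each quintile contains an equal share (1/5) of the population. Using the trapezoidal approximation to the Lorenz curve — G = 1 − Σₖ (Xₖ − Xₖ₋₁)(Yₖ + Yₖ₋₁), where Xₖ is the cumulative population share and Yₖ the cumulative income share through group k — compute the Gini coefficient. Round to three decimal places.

0.317

Cumulative income shares Yₖ: 0.0230, 0.1930, 0.3730, 0.6190, 1.0000
Σ (Xₖ−Xₖ₋₁)(Yₖ+Yₖ₋₁) = (1/5)(0.0230+0.0000) + (1/5)(0.1930+0.0230) + (1/5)(0.3730+0.1930) + (1/5)(0.6190+0.3730) + (1/5)(1.0000+0.6190)
  = 0.0046 + 0.0432 + 0.1132 + 0.1984 + 0.3238 = 0.6832
G = 1 − 0.6832 = 0.3168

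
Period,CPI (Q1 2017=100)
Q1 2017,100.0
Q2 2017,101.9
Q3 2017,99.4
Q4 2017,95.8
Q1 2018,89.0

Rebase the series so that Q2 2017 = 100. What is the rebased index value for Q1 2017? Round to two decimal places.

98.14

Rebased(Q1 2017) = 100.0 / 101.9 × 100 = 98.1354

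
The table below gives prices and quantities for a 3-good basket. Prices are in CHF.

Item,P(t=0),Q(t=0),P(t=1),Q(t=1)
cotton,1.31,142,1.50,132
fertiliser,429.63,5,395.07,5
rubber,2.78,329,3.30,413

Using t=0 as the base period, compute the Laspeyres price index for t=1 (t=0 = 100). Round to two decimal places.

Laspeyres price index uses base-period quantities as weights.
ΣP(t=1)·Q(t=0) = 1.50×142 + 395.07×5 + 3.30×329 = 213 + 1975.35 + 1085.7 = 3274.05
ΣP(t=0)·Q(t=0) = 1.31×142 + 429.63×5 + 2.78×329 = 186.02 + 2148.15 + 914.62 = 3248.79
Index = 3274.05 / 3248.79 × 100 = 100.7775

100.78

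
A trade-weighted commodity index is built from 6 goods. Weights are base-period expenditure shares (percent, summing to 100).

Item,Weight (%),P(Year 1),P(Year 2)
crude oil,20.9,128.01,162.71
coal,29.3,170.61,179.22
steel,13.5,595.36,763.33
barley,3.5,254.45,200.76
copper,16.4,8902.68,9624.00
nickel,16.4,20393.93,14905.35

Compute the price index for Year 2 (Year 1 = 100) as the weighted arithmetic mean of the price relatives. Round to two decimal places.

107.13

crude oil: 20.9 × (162.71/128.01) = 20.9 × 1.271073 = 26.5654
coal: 29.3 × (179.22/170.61) = 29.3 × 1.050466 = 30.7787
steel: 13.5 × (763.33/595.36) = 13.5 × 1.282132 = 17.3088
barley: 3.5 × (200.76/254.45) = 3.5 × 0.788996 = 2.7615
copper: 16.4 × (9624.00/8902.68) = 16.4 × 1.081023 = 17.7288
nickel: 16.4 × (14905.35/20393.93) = 16.4 × 0.730872 = 11.9863
Index = Σ wᵢ·(p₁ᵢ/p₀ᵢ) = 26.5654 + 30.7787 + 17.3088 + 2.7615 + 17.7288 + 11.9863 = 107.1294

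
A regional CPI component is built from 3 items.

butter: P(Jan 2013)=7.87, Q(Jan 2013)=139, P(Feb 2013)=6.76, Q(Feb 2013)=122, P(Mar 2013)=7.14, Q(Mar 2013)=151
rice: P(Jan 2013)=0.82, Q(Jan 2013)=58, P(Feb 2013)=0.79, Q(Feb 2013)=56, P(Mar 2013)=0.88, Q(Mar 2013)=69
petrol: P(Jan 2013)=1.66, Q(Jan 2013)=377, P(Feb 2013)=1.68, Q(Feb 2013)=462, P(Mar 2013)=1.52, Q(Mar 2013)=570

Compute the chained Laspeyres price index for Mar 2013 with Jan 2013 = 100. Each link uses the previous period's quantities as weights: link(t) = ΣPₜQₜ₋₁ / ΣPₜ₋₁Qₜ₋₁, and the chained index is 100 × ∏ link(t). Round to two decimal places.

Link Jan 2013→Feb 2013:
ΣP(Feb 2013)Q(Jan 2013) = 6.76×139 + 0.79×58 + 1.68×377 = 939.64 + 45.82 + 633.36 = 1618.82
ΣP(Jan 2013)Q(Jan 2013) = 7.87×139 + 0.82×58 + 1.66×377 = 1093.93 + 47.56 + 625.82 = 1767.31
link = 1618.82/1767.31 = 0.915980
Link Feb 2013→Mar 2013:
ΣP(Mar 2013)Q(Feb 2013) = 7.14×122 + 0.88×56 + 1.52×462 = 871.08 + 49.28 + 702.24 = 1622.6
ΣP(Feb 2013)Q(Feb 2013) = 6.76×122 + 0.79×56 + 1.68×462 = 824.72 + 44.24 + 776.16 = 1645.12
link = 1622.6/1645.12 = 0.986311
Chained index = 100 × 0.915980 × 0.986311 = 90.3441

90.34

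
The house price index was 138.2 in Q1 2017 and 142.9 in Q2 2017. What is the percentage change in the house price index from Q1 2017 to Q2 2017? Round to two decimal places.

3.40%

Change = (142.9 − 138.2) / 138.2 × 100
       = 4.7 / 138.2 × 100 = 3.4009%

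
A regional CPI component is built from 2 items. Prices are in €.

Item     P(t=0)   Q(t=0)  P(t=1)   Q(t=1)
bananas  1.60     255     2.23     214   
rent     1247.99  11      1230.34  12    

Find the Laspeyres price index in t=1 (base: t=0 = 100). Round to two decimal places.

99.76

Laspeyres price index uses base-period quantities as weights.
ΣP(t=1)·Q(t=0) = 2.23×255 + 1230.34×11 = 568.65 + 13533.74 = 14102.39
ΣP(t=0)·Q(t=0) = 1.60×255 + 1247.99×11 = 408 + 13727.89 = 14135.89
Index = 14102.39 / 14135.89 × 100 = 99.7630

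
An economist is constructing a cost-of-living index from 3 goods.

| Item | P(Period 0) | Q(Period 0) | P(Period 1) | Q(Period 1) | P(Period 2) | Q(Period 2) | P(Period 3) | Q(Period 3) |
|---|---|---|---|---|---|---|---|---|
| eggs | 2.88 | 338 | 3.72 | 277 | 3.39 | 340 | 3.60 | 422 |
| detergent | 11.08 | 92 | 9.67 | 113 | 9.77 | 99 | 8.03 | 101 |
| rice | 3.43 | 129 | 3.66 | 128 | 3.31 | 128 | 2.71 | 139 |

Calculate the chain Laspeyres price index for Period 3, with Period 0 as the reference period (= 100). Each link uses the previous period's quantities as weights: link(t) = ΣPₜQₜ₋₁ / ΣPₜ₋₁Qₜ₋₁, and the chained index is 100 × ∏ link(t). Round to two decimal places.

Link Period 0→Period 1:
ΣP(Period 1)Q(Period 0) = 3.72×338 + 9.67×92 + 3.66×129 = 1257.36 + 889.64 + 472.14 = 2619.14
ΣP(Period 0)Q(Period 0) = 2.88×338 + 11.08×92 + 3.43×129 = 973.44 + 1019.36 + 442.47 = 2435.27
link = 2619.14/2435.27 = 1.075503
Link Period 1→Period 2:
ΣP(Period 2)Q(Period 1) = 3.39×277 + 9.77×113 + 3.31×128 = 939.03 + 1104.01 + 423.68 = 2466.72
ΣP(Period 1)Q(Period 1) = 3.72×277 + 9.67×113 + 3.66×128 = 1030.44 + 1092.71 + 468.48 = 2591.63
link = 2466.72/2591.63 = 0.951803
Link Period 2→Period 3:
ΣP(Period 3)Q(Period 2) = 3.60×340 + 8.03×99 + 2.71×128 = 1224 + 794.97 + 346.88 = 2365.85
ΣP(Period 2)Q(Period 2) = 3.39×340 + 9.77×99 + 3.31×128 = 1152.6 + 967.23 + 423.68 = 2543.51
link = 2365.85/2543.51 = 0.930152
Chained index = 100 × 1.075503 × 0.951803 × 0.930152 = 95.2165

95.22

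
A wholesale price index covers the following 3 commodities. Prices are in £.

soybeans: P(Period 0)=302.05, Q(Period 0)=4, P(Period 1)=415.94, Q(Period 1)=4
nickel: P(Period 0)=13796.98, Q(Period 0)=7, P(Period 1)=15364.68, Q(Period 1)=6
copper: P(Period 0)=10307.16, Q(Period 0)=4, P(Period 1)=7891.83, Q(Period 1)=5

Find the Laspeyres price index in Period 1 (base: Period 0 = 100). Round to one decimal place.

Laspeyres price index uses base-period quantities as weights.
ΣP(Period 1)·Q(Period 0) = 415.94×4 + 15364.68×7 + 7891.83×4 = 1663.76 + 107552.76 + 31567.32 = 140783.84
ΣP(Period 0)·Q(Period 0) = 302.05×4 + 13796.98×7 + 10307.16×4 = 1208.2 + 96578.86 + 41228.64 = 139015.7
Index = 140783.84 / 139015.7 × 100 = 101.2719

101.3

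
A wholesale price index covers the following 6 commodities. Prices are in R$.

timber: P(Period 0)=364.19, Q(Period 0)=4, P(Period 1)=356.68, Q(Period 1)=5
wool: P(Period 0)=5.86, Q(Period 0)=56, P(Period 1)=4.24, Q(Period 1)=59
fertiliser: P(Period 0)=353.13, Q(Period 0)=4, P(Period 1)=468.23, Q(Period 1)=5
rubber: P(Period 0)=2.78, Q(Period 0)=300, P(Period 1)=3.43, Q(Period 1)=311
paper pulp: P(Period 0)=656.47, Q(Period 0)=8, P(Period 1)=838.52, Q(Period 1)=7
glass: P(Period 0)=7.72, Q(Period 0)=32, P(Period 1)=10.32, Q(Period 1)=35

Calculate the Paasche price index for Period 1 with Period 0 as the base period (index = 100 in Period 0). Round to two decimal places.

120.80

Paasche price index uses current-period quantities as weights.
ΣP(Period 1)·Q(Period 1) = 356.68×5 + 4.24×59 + 468.23×5 + 3.43×311 + 838.52×7 + 10.32×35 = 1783.4 + 250.16 + 2341.15 + 1066.73 + 5869.64 + 361.2 = 11672.28
ΣP(Period 0)·Q(Period 1) = 364.19×5 + 5.86×59 + 353.13×5 + 2.78×311 + 656.47×7 + 7.72×35 = 1820.95 + 345.74 + 1765.65 + 864.58 + 4595.29 + 270.2 = 9662.41
Index = 11672.28 / 9662.41 × 100 = 120.8009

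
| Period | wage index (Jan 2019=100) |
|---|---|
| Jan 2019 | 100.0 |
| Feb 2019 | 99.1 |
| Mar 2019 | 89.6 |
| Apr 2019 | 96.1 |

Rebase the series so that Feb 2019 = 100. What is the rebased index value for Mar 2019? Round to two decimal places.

Rebased(Mar 2019) = 89.6 / 99.1 × 100 = 90.4137

90.41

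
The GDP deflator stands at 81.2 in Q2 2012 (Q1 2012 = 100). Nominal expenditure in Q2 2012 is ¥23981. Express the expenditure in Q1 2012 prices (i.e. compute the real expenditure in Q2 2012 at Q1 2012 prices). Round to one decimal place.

Real = Nominal ÷ (Index/100) = 23981 ÷ (81.2/100)
     = 23981 ÷ 0.812 = 29533.2512

29533.3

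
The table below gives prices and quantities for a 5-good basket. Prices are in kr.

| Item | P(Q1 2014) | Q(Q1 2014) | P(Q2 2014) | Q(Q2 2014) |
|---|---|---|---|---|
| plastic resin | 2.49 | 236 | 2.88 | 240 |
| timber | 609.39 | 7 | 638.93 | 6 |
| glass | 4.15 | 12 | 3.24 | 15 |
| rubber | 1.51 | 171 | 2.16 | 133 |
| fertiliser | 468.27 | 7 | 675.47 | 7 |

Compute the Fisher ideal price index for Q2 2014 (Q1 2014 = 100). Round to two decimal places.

122.46

Laspeyres component (base-period weights):
ΣP(Q2 2014)Q(Q1 2014) = 2.88×236 + 638.93×7 + 3.24×12 + 2.16×171 + 675.47×7 = 679.68 + 4472.51 + 38.88 + 369.36 + 4728.29 = 10288.72
ΣP(Q1 2014)Q(Q1 2014) = 2.49×236 + 609.39×7 + 4.15×12 + 1.51×171 + 468.27×7 = 587.64 + 4265.73 + 49.8 + 258.21 + 3277.89 = 8439.27
L = 10288.72 / 8439.27 × 100 = 121.9148
Paasche component (current-period weights):
ΣP(Q2 2014)Q(Q2 2014) = 2.88×240 + 638.93×6 + 3.24×15 + 2.16×133 + 675.47×7 = 691.2 + 3833.58 + 48.6 + 287.28 + 4728.29 = 9588.95
ΣP(Q1 2014)Q(Q2 2014) = 2.49×240 + 609.39×6 + 4.15×15 + 1.51×133 + 468.27×7 = 597.6 + 3656.34 + 62.25 + 200.83 + 3277.89 = 7794.91
P = 9588.95 / 7794.91 × 100 = 123.0155
Fisher = √(L × P) = √(121.9148 × 123.0155) = 122.4639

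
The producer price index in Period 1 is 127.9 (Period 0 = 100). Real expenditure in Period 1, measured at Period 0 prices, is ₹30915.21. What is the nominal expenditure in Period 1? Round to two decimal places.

Nominal = Real × (Index/100) = 30915.21 × (127.9/100)
        = 30915.21 × 1.279 = 39540.5536

39540.55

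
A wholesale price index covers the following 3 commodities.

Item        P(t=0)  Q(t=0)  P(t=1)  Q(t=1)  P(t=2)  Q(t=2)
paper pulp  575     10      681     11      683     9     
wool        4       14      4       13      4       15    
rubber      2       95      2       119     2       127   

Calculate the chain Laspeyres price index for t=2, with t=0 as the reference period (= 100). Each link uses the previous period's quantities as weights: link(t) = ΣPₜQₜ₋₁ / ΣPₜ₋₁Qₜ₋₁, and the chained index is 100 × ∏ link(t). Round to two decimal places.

Link t=0→t=1:
ΣP(t=1)Q(t=0) = 681×10 + 4×14 + 2×95 = 6810 + 56 + 190 = 7056
ΣP(t=0)Q(t=0) = 575×10 + 4×14 + 2×95 = 5750 + 56 + 190 = 5996
link = 7056/5996 = 1.176785
Link t=1→t=2:
ΣP(t=2)Q(t=1) = 683×11 + 4×13 + 2×119 = 7513 + 52 + 238 = 7803
ΣP(t=1)Q(t=1) = 681×11 + 4×13 + 2×119 = 7491 + 52 + 238 = 7781
link = 7803/7781 = 1.002827
Chained index = 100 × 1.176785 × 1.002827 = 118.0112

118.01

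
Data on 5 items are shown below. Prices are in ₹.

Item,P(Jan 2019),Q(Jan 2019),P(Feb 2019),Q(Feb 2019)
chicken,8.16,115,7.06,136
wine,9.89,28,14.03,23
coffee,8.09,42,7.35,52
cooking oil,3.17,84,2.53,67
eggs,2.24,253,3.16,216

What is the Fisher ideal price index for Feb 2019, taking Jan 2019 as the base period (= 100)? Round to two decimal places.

Laspeyres component (base-period weights):
ΣP(Feb 2019)Q(Jan 2019) = 7.06×115 + 14.03×28 + 7.35×42 + 2.53×84 + 3.16×253 = 811.9 + 392.84 + 308.7 + 212.52 + 799.48 = 2525.44
ΣP(Jan 2019)Q(Jan 2019) = 8.16×115 + 9.89×28 + 8.09×42 + 3.17×84 + 2.24×253 = 938.4 + 276.92 + 339.78 + 266.28 + 566.72 = 2388.1
L = 2525.44 / 2388.1 × 100 = 105.7510
Paasche component (current-period weights):
ΣP(Feb 2019)Q(Feb 2019) = 7.06×136 + 14.03×23 + 7.35×52 + 2.53×67 + 3.16×216 = 960.16 + 322.69 + 382.2 + 169.51 + 682.56 = 2517.12
ΣP(Jan 2019)Q(Feb 2019) = 8.16×136 + 9.89×23 + 8.09×52 + 3.17×67 + 2.24×216 = 1109.76 + 227.47 + 420.68 + 212.39 + 483.84 = 2454.14
P = 2517.12 / 2454.14 × 100 = 102.5663
Fisher = √(L × P) = √(105.7510 × 102.5663) = 104.1465

104.15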